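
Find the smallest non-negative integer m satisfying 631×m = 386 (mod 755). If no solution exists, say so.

gcd(631, 755) = 1, so a unique solution mod 755 exists.
631⁻¹ ≡ 481 (mod 755).
m ≡ 481×386 ≡ 691 (mod 755).

691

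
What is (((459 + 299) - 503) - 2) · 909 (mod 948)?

561

459 + 299 = 758
758 - 503 = 255
255 - 2 = 253
253 · 909 = 229977 ≡ 561 (mod 948)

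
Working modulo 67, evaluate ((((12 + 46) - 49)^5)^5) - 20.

12 + 46 = 58
58 - 49 = 9
(9)^5 ≡ 22 (mod 67)
(22)^5 ≡ 59 (mod 67)
59 - 20 = 39

39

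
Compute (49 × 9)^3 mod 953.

49 × 9 = 441
(441)^3 ≡ 886 (mod 953)

886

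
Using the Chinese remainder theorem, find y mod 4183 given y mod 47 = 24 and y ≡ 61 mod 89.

47⁻¹ mod 89: 47×36 ≡ 1 (mod 89), so 47⁻¹ ≡ 36.
y = 24 + 47×((61 − 24)×36 mod 89) = 24 + 47×86 = 4066.
Check: 4066 mod 47 = 24, 4066 mod 89 = 61. ✓

4066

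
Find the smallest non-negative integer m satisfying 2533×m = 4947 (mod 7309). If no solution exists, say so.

gcd(2533, 7309) = 1, so a unique solution mod 7309 exists.
2533⁻¹ ≡ 2848 (mod 7309).
m ≡ 2848×4947 ≡ 4613 (mod 7309).

4613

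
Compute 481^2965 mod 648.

2965 in binary is 101110010101, i.e. 2965 = 2048 + 512 + 256 + 128 + 16 + 4 + 1.
481^1 ≡ 481 (mod 648)
481^2 ≡ 481^2 = 231361 ≡ 25 (mod 648)
481^4 ≡ 25^2 = 625 (mod 648)
481^8 ≡ 625^2 = 390625 ≡ 529 (mod 648)
481^16 ≡ 529^2 = 279841 ≡ 553 (mod 648)
481^32 ≡ 553^2 = 305809 ≡ 601 (mod 648)
481^64 ≡ 601^2 = 361201 ≡ 265 (mod 648)
481^128 ≡ 265^2 = 70225 ≡ 241 (mod 648)
481^256 ≡ 241^2 = 58081 ≡ 409 (mod 648)
481^512 ≡ 409^2 = 167281 ≡ 97 (mod 648)
481^1024 ≡ 97^2 = 9409 ≡ 337 (mod 648)
481^2048 ≡ 337^2 = 113569 ≡ 169 (mod 648)
481^2965 = 481^2048 * 481^512 * 481^256 * 481^128 * 481^16 * 481^4 * 481^1 ≡ 169 * 97 * 409 * 241 * 553 * 625 * 481 (mod 648).
Accumulate the product:
169 * 97 = 16393 ≡ 193
193 * 409 = 78937 ≡ 529
529 * 241 = 127489 ≡ 481
481 * 553 = 265993 ≡ 313
313 * 625 = 195625 ≡ 577
577 * 481 = 277537 ≡ 193

193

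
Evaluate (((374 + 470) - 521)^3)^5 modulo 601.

374 + 470 = 844 ≡ 243 (mod 601)
243 - 521 = -278 ≡ 323 (mod 601)
(323)^3 ≡ 197 (mod 601)
(197)^5 ≡ 511 (mod 601)

511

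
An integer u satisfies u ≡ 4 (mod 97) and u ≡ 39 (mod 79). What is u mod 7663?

5727

97⁻¹ mod 79: 97×22 ≡ 1 (mod 79), so 97⁻¹ ≡ 22.
u = 4 + 97×((39 − 4)×22 mod 79) = 4 + 97×59 = 5727.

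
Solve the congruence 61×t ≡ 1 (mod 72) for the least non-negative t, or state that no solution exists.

gcd(61, 72) = 1, so a unique solution mod 72 exists.
61⁻¹ ≡ 13 (mod 72).
t ≡ 13×1 ≡ 13 (mod 72).

13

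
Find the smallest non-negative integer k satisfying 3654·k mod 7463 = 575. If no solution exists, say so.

gcd(3654, 7463) = 1, so a unique solution mod 7463 exists.
3654⁻¹ ≡ 2600 (mod 7463).
k ≡ 2600·575 ≡ 2400 (mod 7463).

2400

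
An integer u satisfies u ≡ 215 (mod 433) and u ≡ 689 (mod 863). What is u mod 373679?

137043

433⁻¹ mod 863: 433*576 ≡ 1 (mod 863), so 433⁻¹ ≡ 576.
u = 215 + 433*((689 − 215)*576 mod 863) = 215 + 433*316 = 137043.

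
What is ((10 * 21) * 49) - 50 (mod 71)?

16

10 * 21 = 210 ≡ 68 (mod 71)
68 * 49 = 3332 ≡ 66 (mod 71)
66 - 50 = 16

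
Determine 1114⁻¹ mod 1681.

By the extended Euclidean algorithm:
1681 = 1·1114 + 567
1114 = 1·567 + 547
567 = 1·547 + 20
547 = 27·20 + 7
20 = 2·7 + 6
7 = 1·6 + 1
6 = 6·1 + 0
gcd(1114, 1681) = 1, so the inverse exists.
Back-substitute for 1:
1 = 1·7 − 1·6
  = −1·20 + 3·7
  = 3·547 − 82·20
  = −82·567 + 85·547
  = 85·1114 − 167·567
  = −167·1681 + 252·1114
So 1114⁻¹ ≡ 252 (mod 1681).

252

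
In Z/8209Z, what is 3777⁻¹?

6492

By the extended Euclidean algorithm:
8209 = 2·3777 + 655
3777 = 5·655 + 502
655 = 1·502 + 153
502 = 3·153 + 43
153 = 3·43 + 24
43 = 1·24 + 19
24 = 1·19 + 5
19 = 3·5 + 4
5 = 1·4 + 1
4 = 4·1 + 0
gcd(3777, 8209) = 1, so the inverse exists.
Back-substitute for 1:
1 = 1·5 − 1·4
  = −1·19 + 4·5
  = 4·24 − 5·19
  = −5·43 + 9·24
  = 9·153 − 32·43
  = −32·502 + 105·153
  = 105·655 − 137·502
  = −137·3777 + 790·655
  = 790·8209 − 1717·3777
So 3777⁻¹ ≡ −1717 ≡ 6492 (mod 8209).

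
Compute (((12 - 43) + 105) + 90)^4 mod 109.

12 - 43 = -31 ≡ 78 (mod 109)
78 + 105 = 183 ≡ 74 (mod 109)
74 + 90 = 164 ≡ 55 (mod 109)
(55)^4 ≡ 75 (mod 109)

75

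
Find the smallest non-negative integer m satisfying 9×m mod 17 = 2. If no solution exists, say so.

gcd(9, 17) = 1, so a unique solution mod 17 exists.
9⁻¹ ≡ 2 (mod 17).
m ≡ 2×2 ≡ 4 (mod 17).

4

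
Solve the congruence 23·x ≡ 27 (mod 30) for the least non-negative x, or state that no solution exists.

9

gcd(23, 30) = 1, so a unique solution mod 30 exists.
23⁻¹ ≡ 17 (mod 30).
x ≡ 17·27 ≡ 9 (mod 30).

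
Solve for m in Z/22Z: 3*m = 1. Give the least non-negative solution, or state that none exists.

15

gcd(3, 22) = 1, so a unique solution mod 22 exists.
3⁻¹ ≡ 15 (mod 22).
m ≡ 15*1 ≡ 15 (mod 22).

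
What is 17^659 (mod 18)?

659 in binary is 1010010011, i.e. 659 = 512 + 128 + 16 + 2 + 1.
17^1 ≡ 17 (mod 18)
17^2 ≡ 17^2 = 289 ≡ 1 (mod 18)
17^4 ≡ 1^2 = 1 (mod 18)
17^8 ≡ 1^2 = 1 (mod 18)
17^16 ≡ 1^2 = 1 (mod 18)
17^32 ≡ 1^2 = 1 (mod 18)
17^64 ≡ 1^2 = 1 (mod 18)
17^128 ≡ 1^2 = 1 (mod 18)
17^256 ≡ 1^2 = 1 (mod 18)
17^512 ≡ 1^2 = 1 (mod 18)
17^659 = 17^512 × 17^128 × 17^16 × 17^2 × 17^1 ≡ 1 × 1 × 1 × 1 × 17 (mod 18).
Accumulate the product:
1 × 1 = 1
1 × 1 = 1
1 × 1 = 1
1 × 17 = 17

17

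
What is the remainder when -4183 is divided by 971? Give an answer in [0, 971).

-4183 = -5*971 + 672, so -4183 ≡ 672 (mod 971).

672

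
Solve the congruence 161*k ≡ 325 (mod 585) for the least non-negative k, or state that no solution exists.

gcd(161, 585) = 1, so a unique solution mod 585 exists.
161⁻¹ ≡ 476 (mod 585).
k ≡ 476*325 ≡ 260 (mod 585).

260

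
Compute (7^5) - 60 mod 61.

33

(7)^5 ≡ 32 (mod 61)
32 - 60 = -28 ≡ 33 (mod 61)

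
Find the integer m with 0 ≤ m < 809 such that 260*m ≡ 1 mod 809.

781

809 = 3×260 + 29
260 = 8×29 + 28
29 = 1×28 + 1
28 = 28×1 + 0
gcd(260, 809) = 1, so the inverse exists.
Back-substitute for 1:
1 = 1×29 − 1×28
  = −1×260 + 9×29
  = 9×809 − 28×260
So 260⁻¹ ≡ −28 ≡ 781 (mod 809).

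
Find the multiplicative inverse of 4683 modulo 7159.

Apply the Euclidean algorithm and back-substitute:
7159 = 1×4683 + 2476
4683 = 1×2476 + 2207
2476 = 1×2207 + 269
2207 = 8×269 + 55
269 = 4×55 + 49
55 = 1×49 + 6
49 = 8×6 + 1
6 = 6×1 + 0
gcd(4683, 7159) = 1, so the inverse exists.
Back-substitute for 1:
1 = 1×49 − 8×6
  = −8×55 + 9×49
  = 9×269 − 44×55
  = −44×2207 + 361×269
  = 361×2476 − 405×2207
  = −405×4683 + 766×2476
  = 766×7159 − 1171×4683
So 4683⁻¹ ≡ −1171 ≡ 5988 (mod 7159).

5988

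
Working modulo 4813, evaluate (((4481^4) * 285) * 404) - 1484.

(4481)^4 ≡ 4227 (mod 4813)
4227 * 285 = 1204695 ≡ 1445 (mod 4813)
1445 * 404 = 583780 ≡ 1407 (mod 4813)
1407 - 1484 = -77 ≡ 4736 (mod 4813)

4736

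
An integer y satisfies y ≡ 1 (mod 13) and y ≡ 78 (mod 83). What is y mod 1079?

742

13⁻¹ mod 83: 13·32 ≡ 1 (mod 83), so 13⁻¹ ≡ 32.
y = 1 + 13·((78 − 1)·32 mod 83) = 1 + 13·57 = 742.
Check: 742 mod 13 = 1, 742 mod 83 = 78. ✓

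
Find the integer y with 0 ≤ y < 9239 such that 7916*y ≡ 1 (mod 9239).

6299

Apply the Euclidean algorithm and back-substitute:
9239 = 1×7916 + 1323
7916 = 5×1323 + 1301
1323 = 1×1301 + 22
1301 = 59×22 + 3
22 = 7×3 + 1
3 = 3×1 + 0
gcd(7916, 9239) = 1, so the inverse exists.
Bézout: 1 = 2519×9239 − 2940×7916.
So 7916⁻¹ ≡ −2940 ≡ 6299 (mod 9239).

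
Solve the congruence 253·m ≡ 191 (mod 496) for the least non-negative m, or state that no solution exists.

gcd(253, 496) = 1, so a unique solution mod 496 exists.
253⁻¹ ≡ 149 (mod 496).
m ≡ 149·191 ≡ 187 (mod 496).

187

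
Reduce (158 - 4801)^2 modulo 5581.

158 - 4801 = -4643 ≡ 938 (mod 5581)
(938)^2 ≡ 3627 (mod 5581)

3627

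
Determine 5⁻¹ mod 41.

33

By the extended Euclidean algorithm:
41 = 8·5 + 1
5 = 5·1 + 0
gcd(5, 41) = 1, so the inverse exists.
Back-substitute for 1:
1 = 1·41 − 8·5
So 5⁻¹ ≡ −8 ≡ 33 (mod 41).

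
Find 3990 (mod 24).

3990 = 166×24 + 6, so 3990 ≡ 6 (mod 24).

6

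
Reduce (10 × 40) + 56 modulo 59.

43

10 × 40 = 400 ≡ 46 (mod 59)
46 + 56 = 102 ≡ 43 (mod 59)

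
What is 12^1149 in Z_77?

34

Compute successive squares:
1149 in binary is 10001111101, i.e. 1149 = 1024 + 64 + 32 + 16 + 8 + 4 + 1.
12^1 ≡ 12 (mod 77)
12^2 ≡ 12^2 = 144 ≡ 67 (mod 77)
12^4 ≡ 67^2 = 4489 ≡ 23 (mod 77)
12^8 ≡ 23^2 = 529 ≡ 67 (mod 77)
12^16 ≡ 67^2 = 4489 ≡ 23 (mod 77)
12^32 ≡ 23^2 = 529 ≡ 67 (mod 77)
12^64 ≡ 67^2 = 4489 ≡ 23 (mod 77)
12^128 ≡ 23^2 = 529 ≡ 67 (mod 77)
12^256 ≡ 67^2 = 4489 ≡ 23 (mod 77)
12^512 ≡ 23^2 = 529 ≡ 67 (mod 77)
12^1024 ≡ 67^2 = 4489 ≡ 23 (mod 77)
12^1149 = 12^1024 · 12^64 · 12^32 · 12^16 · 12^8 · 12^4 · 12^1 ≡ 23 · 23 · 67 · 23 · 67 · 23 · 12 (mod 77).
Accumulate the product:
23 · 23 = 529 ≡ 67
67 · 67 = 4489 ≡ 23
23 · 23 = 529 ≡ 67
67 · 67 = 4489 ≡ 23
23 · 23 = 529 ≡ 67
67 · 12 = 804 ≡ 34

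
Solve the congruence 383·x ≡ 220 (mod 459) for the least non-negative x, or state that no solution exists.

287

gcd(383, 459) = 1, so a unique solution mod 459 exists.
383⁻¹ ≡ 308 (mod 459).
x ≡ 308·220 ≡ 287 (mod 459).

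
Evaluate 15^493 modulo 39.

Compute successive squares:
493 in binary is 111101101, i.e. 493 = 256 + 128 + 64 + 32 + 8 + 4 + 1.
15^1 ≡ 15 (mod 39)
15^2 ≡ 15^2 = 225 ≡ 30 (mod 39)
15^4 ≡ 30^2 = 900 ≡ 3 (mod 39)
15^8 ≡ 3^2 = 9 (mod 39)
15^16 ≡ 9^2 = 81 ≡ 3 (mod 39)
15^32 ≡ 3^2 = 9 (mod 39)
15^64 ≡ 9^2 = 81 ≡ 3 (mod 39)
15^128 ≡ 3^2 = 9 (mod 39)
15^256 ≡ 9^2 = 81 ≡ 3 (mod 39)
15^493 = 15^256 · 15^128 · 15^64 · 15^32 · 15^8 · 15^4 · 15^1 ≡ 3 · 9 · 3 · 9 · 9 · 3 · 15 (mod 39).
Accumulate the product:
3 · 9 = 27
27 · 3 = 81 ≡ 3
3 · 9 = 27
27 · 9 = 243 ≡ 9
9 · 3 = 27
27 · 15 = 405 ≡ 15

15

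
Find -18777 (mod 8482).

-18777 = -3*8482 + 6669, so -18777 ≡ 6669 (mod 8482).

6669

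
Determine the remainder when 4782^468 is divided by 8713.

2397

4782^1 ≡ 4782 (mod 8713)
4782^2 ≡ 4782^2 = 22867524 ≡ 4612 (mod 8713)
4782^4 ≡ 4612^2 = 21270544 ≡ 2111 (mod 8713)
4782^8 ≡ 2111^2 = 4456321 ≡ 3978 (mod 8713)
4782^16 ≡ 3978^2 = 15824484 ≡ 1676 (mod 8713)
4782^32 ≡ 1676^2 = 2808976 ≡ 3390 (mod 8713)
4782^64 ≡ 3390^2 = 11492100 ≡ 8366 (mod 8713)
4782^128 ≡ 8366^2 = 69989956 ≡ 7140 (mod 8713)
4782^256 ≡ 7140^2 = 50979600 ≡ 8550 (mod 8713)
4782^468 = 4782^256 * 4782^128 * 4782^64 * 4782^16 * 4782^4 ≡ 8550 * 7140 * 8366 * 1676 * 2111 (mod 8713).
Accumulate the product:
8550 * 7140 = 61047000 ≡ 3722
3722 * 8366 = 31138252 ≡ 6703
6703 * 1676 = 11234228 ≡ 3171
3171 * 2111 = 6693981 ≡ 2397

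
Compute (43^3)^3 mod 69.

28

(43)^3 ≡ 19 (mod 69)
(19)^3 ≡ 28 (mod 69)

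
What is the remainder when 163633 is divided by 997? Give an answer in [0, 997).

125

163633 = 164·997 + 125, so 163633 ≡ 125 (mod 997).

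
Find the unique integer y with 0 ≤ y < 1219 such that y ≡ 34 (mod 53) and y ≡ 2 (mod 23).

140

53⁻¹ mod 23: 53*10 ≡ 1 (mod 23), so 53⁻¹ ≡ 10.
y = 34 + 53*((2 − 34)*10 mod 23) = 34 + 53*2 = 140.
Check: 140 mod 53 = 34, 140 mod 23 = 2. ✓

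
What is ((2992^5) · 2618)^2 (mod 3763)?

(2992)^5 ≡ 2872 (mod 3763)
2872 · 2618 = 7518896 ≡ 422 (mod 3763)
(422)^2 ≡ 1223 (mod 3763)

1223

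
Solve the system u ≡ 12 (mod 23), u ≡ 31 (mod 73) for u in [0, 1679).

104

23⁻¹ mod 73: 23*54 ≡ 1 (mod 73), so 23⁻¹ ≡ 54.
u = 12 + 23*((31 − 12)*54 mod 73) = 12 + 23*4 = 104.
Check: 104 mod 23 = 12, 104 mod 73 = 31. ✓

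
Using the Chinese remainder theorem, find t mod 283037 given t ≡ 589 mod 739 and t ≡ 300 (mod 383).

81879

739⁻¹ mod 383: 739*156 ≡ 1 (mod 383), so 739⁻¹ ≡ 156.
t = 589 + 739*((300 − 589)*156 mod 383) = 589 + 739*110 = 81879.
Check: 81879 mod 739 = 589, 81879 mod 383 = 300. ✓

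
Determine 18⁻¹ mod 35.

2

35 = 1×18 + 17
18 = 1×17 + 1
17 = 17×1 + 0
gcd(18, 35) = 1, so the inverse exists.
Back-substitute for 1:
1 = 1×18 − 1×17
  = −1×35 + 2×18
So 18⁻¹ ≡ 2 (mod 35).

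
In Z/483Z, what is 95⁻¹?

422

By the extended Euclidean algorithm:
483 = 5·95 + 8
95 = 11·8 + 7
8 = 1·7 + 1
7 = 7·1 + 0
gcd(95, 483) = 1, so the inverse exists.
Back-substitute for 1:
1 = 1·8 − 1·7
  = −1·95 + 12·8
  = 12·483 − 61·95
So 95⁻¹ ≡ −61 ≡ 422 (mod 483).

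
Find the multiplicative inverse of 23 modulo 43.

15

Apply the Euclidean algorithm and back-substitute:
43 = 1×23 + 20
23 = 1×20 + 3
20 = 6×3 + 2
3 = 1×2 + 1
2 = 2×1 + 0
gcd(23, 43) = 1, so the inverse exists.
Back-substitute for 1:
1 = 1×3 − 1×2
  = −1×20 + 7×3
  = 7×23 − 8×20
  = −8×43 + 15×23
So 23⁻¹ ≡ 15 (mod 43).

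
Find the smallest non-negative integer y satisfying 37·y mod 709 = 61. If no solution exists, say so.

634

gcd(37, 709) = 1, so a unique solution mod 709 exists.
37⁻¹ ≡ 115 (mod 709).
y ≡ 115·61 ≡ 634 (mod 709).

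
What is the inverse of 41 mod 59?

59 = 1×41 + 18
41 = 2×18 + 5
18 = 3×5 + 3
5 = 1×3 + 2
3 = 1×2 + 1
2 = 2×1 + 0
gcd(41, 59) = 1, so the inverse exists.
Back-substitute for 1:
1 = 1×3 − 1×2
  = −1×5 + 2×3
  = 2×18 − 7×5
  = −7×41 + 16×18
  = 16×59 − 23×41
So 41⁻¹ ≡ −23 ≡ 36 (mod 59).

36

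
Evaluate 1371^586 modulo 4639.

3489

586 in binary is 1001001010, i.e. 586 = 512 + 64 + 8 + 2.
1371^1 ≡ 1371 (mod 4639)
1371^2 ≡ 1371^2 = 1879641 ≡ 846 (mod 4639)
1371^4 ≡ 846^2 = 715716 ≡ 1310 (mod 4639)
1371^8 ≡ 1310^2 = 1716100 ≡ 4309 (mod 4639)
1371^16 ≡ 4309^2 = 18567481 ≡ 2203 (mod 4639)
1371^32 ≡ 2203^2 = 4853209 ≡ 815 (mod 4639)
1371^64 ≡ 815^2 = 664225 ≡ 848 (mod 4639)
1371^128 ≡ 848^2 = 719104 ≡ 59 (mod 4639)
1371^256 ≡ 59^2 = 3481 (mod 4639)
1371^512 ≡ 3481^2 = 12117361 ≡ 293 (mod 4639)
1371^586 = 1371^512 * 1371^64 * 1371^8 * 1371^2 ≡ 293 * 848 * 4309 * 846 (mod 4639).
Accumulate the product:
293 * 848 = 248464 ≡ 2597
2597 * 4309 = 11190473 ≡ 1205
1205 * 846 = 1019430 ≡ 3489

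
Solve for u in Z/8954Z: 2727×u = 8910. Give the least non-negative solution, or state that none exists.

8514

gcd(2727, 8954) = 1, so a unique solution mod 8954 exists.
2727⁻¹ ≡ 417 (mod 8954).
u ≡ 417×8910 ≡ 8514 (mod 8954).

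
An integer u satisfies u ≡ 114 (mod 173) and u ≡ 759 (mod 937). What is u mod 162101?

120695

173⁻¹ mod 937: 173·65 ≡ 1 (mod 937), so 173⁻¹ ≡ 65.
u = 114 + 173·((759 − 114)·65 mod 937) = 114 + 173·697 = 120695.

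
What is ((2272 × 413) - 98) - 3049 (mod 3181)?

3156

2272 × 413 = 938336 ≡ 3122 (mod 3181)
3122 - 98 = 3024
3024 - 3049 = -25 ≡ 3156 (mod 3181)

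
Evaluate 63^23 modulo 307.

23 in binary is 10111, i.e. 23 = 16 + 4 + 2 + 1.
63^1 ≡ 63 (mod 307)
63^2 ≡ 63^2 = 3969 ≡ 285 (mod 307)
63^4 ≡ 285^2 = 81225 ≡ 177 (mod 307)
63^8 ≡ 177^2 = 31329 ≡ 15 (mod 307)
63^16 ≡ 15^2 = 225 (mod 307)
63^23 = 63^16 * 63^4 * 63^2 * 63^1 ≡ 225 * 177 * 285 * 63 (mod 307).
Accumulate the product:
225 * 177 = 39825 ≡ 222
222 * 285 = 63270 ≡ 28
28 * 63 = 1764 ≡ 229

229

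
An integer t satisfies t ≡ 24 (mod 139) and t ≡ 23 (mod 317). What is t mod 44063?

26017

139⁻¹ mod 317: 139·130 ≡ 1 (mod 317), so 139⁻¹ ≡ 130.
t = 24 + 139·((23 − 24)·130 mod 317) = 24 + 139·187 = 26017.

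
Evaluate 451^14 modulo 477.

Compute successive squares:
14 in binary is 1110, i.e. 14 = 8 + 4 + 2.
451^1 ≡ 451 (mod 477)
451^2 ≡ 451^2 = 203401 ≡ 199 (mod 477)
451^4 ≡ 199^2 = 39601 ≡ 10 (mod 477)
451^8 ≡ 10^2 = 100 (mod 477)
451^14 = 451^8 * 451^4 * 451^2 ≡ 100 * 10 * 199 (mod 477).
Accumulate the product:
100 * 10 = 1000 ≡ 46
46 * 199 = 9154 ≡ 91

91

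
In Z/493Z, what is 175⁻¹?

262

Run the extended Euclidean algorithm:
493 = 2×175 + 143
175 = 1×143 + 32
143 = 4×32 + 15
32 = 2×15 + 2
15 = 7×2 + 1
2 = 2×1 + 0
gcd(175, 493) = 1, so the inverse exists.
Back-substitute for 1:
1 = 1×15 − 7×2
  = −7×32 + 15×15
  = 15×143 − 67×32
  = −67×175 + 82×143
  = 82×493 − 231×175
So 175⁻¹ ≡ −231 ≡ 262 (mod 493).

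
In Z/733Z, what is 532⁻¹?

671

Run the extended Euclidean algorithm:
733 = 1*532 + 201
532 = 2*201 + 130
201 = 1*130 + 71
130 = 1*71 + 59
71 = 1*59 + 12
59 = 4*12 + 11
12 = 1*11 + 1
11 = 11*1 + 0
gcd(532, 733) = 1, so the inverse exists.
Back-substitute for 1:
1 = 1*12 − 1*11
  = −1*59 + 5*12
  = 5*71 − 6*59
  = −6*130 + 11*71
  = 11*201 − 17*130
  = −17*532 + 45*201
  = 45*733 − 62*532
So 532⁻¹ ≡ −62 ≡ 671 (mod 733).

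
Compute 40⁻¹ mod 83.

Apply the Euclidean algorithm and back-substitute:
83 = 2×40 + 3
40 = 13×3 + 1
3 = 3×1 + 0
gcd(40, 83) = 1, so the inverse exists.
Bézout: 1 = −13×83 + 27×40.
So 40⁻¹ ≡ 27 (mod 83).

27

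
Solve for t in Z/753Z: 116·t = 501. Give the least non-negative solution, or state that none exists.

gcd(116, 753) = 1, so a unique solution mod 753 exists.
116⁻¹ ≡ 383 (mod 753).
t ≡ 383·501 ≡ 621 (mod 753).

621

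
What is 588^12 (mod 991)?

12 in binary is 1100, i.e. 12 = 8 + 4.
588^1 ≡ 588 (mod 991)
588^2 ≡ 588^2 = 345744 ≡ 876 (mod 991)
588^4 ≡ 876^2 = 767376 ≡ 342 (mod 991)
588^8 ≡ 342^2 = 116964 ≡ 26 (mod 991)
588^12 = 588^8 × 588^4 ≡ 26 × 342 (mod 991).
26 × 342 = 8892 ≡ 964 (mod 991).

964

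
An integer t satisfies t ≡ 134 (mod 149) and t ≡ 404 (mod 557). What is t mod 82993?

74485

149⁻¹ mod 557: 149×400 ≡ 1 (mod 557), so 149⁻¹ ≡ 400.
t = 134 + 149×((404 − 134)×400 mod 557) = 134 + 149×499 = 74485.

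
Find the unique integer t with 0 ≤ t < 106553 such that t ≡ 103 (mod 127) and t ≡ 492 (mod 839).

127⁻¹ mod 839: 127·621 ≡ 1 (mod 839), so 127⁻¹ ≡ 621.
t = 103 + 127·((492 − 103)·621 mod 839) = 103 + 127·776 = 98655.

98655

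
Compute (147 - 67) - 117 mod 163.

147 - 67 = 80
80 - 117 = -37 ≡ 126 (mod 163)

126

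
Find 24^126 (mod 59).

20

Using repeated squaring:
126 in binary is 1111110, i.e. 126 = 64 + 32 + 16 + 8 + 4 + 2.
24^1 ≡ 24 (mod 59)
24^2 ≡ 24^2 = 576 ≡ 45 (mod 59)
24^4 ≡ 45^2 = 2025 ≡ 19 (mod 59)
24^8 ≡ 19^2 = 361 ≡ 7 (mod 59)
24^16 ≡ 7^2 = 49 (mod 59)
24^32 ≡ 49^2 = 2401 ≡ 41 (mod 59)
24^64 ≡ 41^2 = 1681 ≡ 29 (mod 59)
24^126 = 24^64 * 24^32 * 24^16 * 24^8 * 24^4 * 24^2 ≡ 29 * 41 * 49 * 7 * 19 * 45 (mod 59).
Accumulate the product:
29 * 41 = 1189 ≡ 9
9 * 49 = 441 ≡ 28
28 * 7 = 196 ≡ 19
19 * 19 = 361 ≡ 7
7 * 45 = 315 ≡ 20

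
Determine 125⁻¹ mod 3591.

3591 = 28*125 + 91
125 = 1*91 + 34
91 = 2*34 + 23
34 = 1*23 + 11
23 = 2*11 + 1
11 = 11*1 + 0
gcd(125, 3591) = 1, so the inverse exists.
Bézout: 1 = 11*3591 − 316*125.
So 125⁻¹ ≡ −316 ≡ 3275 (mod 3591).

3275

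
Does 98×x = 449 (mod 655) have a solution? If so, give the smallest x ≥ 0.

38

gcd(98, 655) = 1, so a unique solution mod 655 exists.
98⁻¹ ≡ 127 (mod 655).
x ≡ 127×449 ≡ 38 (mod 655).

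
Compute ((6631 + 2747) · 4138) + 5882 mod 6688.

6631 + 2747 = 9378 ≡ 2690 (mod 6688)
2690 · 4138 = 11131220 ≡ 2388 (mod 6688)
2388 + 5882 = 8270 ≡ 1582 (mod 6688)

1582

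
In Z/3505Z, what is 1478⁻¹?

3422

By the extended Euclidean algorithm:
3505 = 2*1478 + 549
1478 = 2*549 + 380
549 = 1*380 + 169
380 = 2*169 + 42
169 = 4*42 + 1
42 = 42*1 + 0
gcd(1478, 3505) = 1, so the inverse exists.
Bézout: 1 = 35*3505 − 83*1478.
So 1478⁻¹ ≡ −83 ≡ 3422 (mod 3505).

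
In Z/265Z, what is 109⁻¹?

124

Run the extended Euclidean algorithm:
265 = 2×109 + 47
109 = 2×47 + 15
47 = 3×15 + 2
15 = 7×2 + 1
2 = 2×1 + 0
gcd(109, 265) = 1, so the inverse exists.
Back-substitute for 1:
1 = 1×15 − 7×2
  = −7×47 + 22×15
  = 22×109 − 51×47
  = −51×265 + 124×109
So 109⁻¹ ≡ 124 (mod 265).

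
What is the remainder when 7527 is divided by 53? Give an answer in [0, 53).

7527 = 142×53 + 1, so 7527 ≡ 1 (mod 53).

1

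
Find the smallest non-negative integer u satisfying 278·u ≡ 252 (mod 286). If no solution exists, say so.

gcd(278, 286) = 2, and 2 | 252, so solutions exist.
Divide through by 2: 139·u = 126 (mod 143).
139⁻¹ ≡ 107 (mod 143).
u ≡ 107·126 ≡ 40 (mod 143).
The smallest non-negative solution is u = 40.

40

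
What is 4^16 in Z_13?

Compute successive squares:
4^1 ≡ 4 (mod 13)
4^2 ≡ 4^2 = 16 ≡ 3 (mod 13)
4^4 ≡ 3^2 = 9 (mod 13)
4^8 ≡ 9^2 = 81 ≡ 3 (mod 13)
4^16 ≡ 3^2 = 9 (mod 13)
So 4^16 ≡ 9 (mod 13).

9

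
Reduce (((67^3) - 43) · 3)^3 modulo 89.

(67)^3 ≡ 32 (mod 89)
32 - 43 = -11 ≡ 78 (mod 89)
78 · 3 = 234 ≡ 56 (mod 89)
(56)^3 ≡ 19 (mod 89)

19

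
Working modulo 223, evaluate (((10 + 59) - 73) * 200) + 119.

211

10 + 59 = 69
69 - 73 = -4 ≡ 219 (mod 223)
219 * 200 = 43800 ≡ 92 (mod 223)
92 + 119 = 211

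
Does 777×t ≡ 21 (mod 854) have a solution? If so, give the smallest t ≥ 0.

33

gcd(777, 854) = 7, and 7 | 21, so solutions exist.
Divide through by 7: 111×t = 3 (mod 122).
111⁻¹ ≡ 11 (mod 122).
t ≡ 11×3 ≡ 33 (mod 122).
The smallest non-negative solution is t = 33.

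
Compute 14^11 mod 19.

Compute successive squares:
11 in binary is 1011, i.e. 11 = 8 + 2 + 1.
14^1 ≡ 14 (mod 19)
14^2 ≡ 14^2 = 196 ≡ 6 (mod 19)
14^4 ≡ 6^2 = 36 ≡ 17 (mod 19)
14^8 ≡ 17^2 = 289 ≡ 4 (mod 19)
14^11 = 14^8 × 14^2 × 14^1 ≡ 4 × 6 × 14 (mod 19).
Accumulate the product:
4 × 6 = 24 ≡ 5
5 × 14 = 70 ≡ 13

13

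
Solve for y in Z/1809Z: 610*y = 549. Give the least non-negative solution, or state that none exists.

1629

gcd(610, 1809) = 1, so a unique solution mod 1809 exists.
610⁻¹ ≡ 1723 (mod 1809).
y ≡ 1723*549 ≡ 1629 (mod 1809).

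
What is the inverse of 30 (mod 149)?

Apply the Euclidean algorithm and back-substitute:
149 = 4·30 + 29
30 = 1·29 + 1
29 = 29·1 + 0
gcd(30, 149) = 1, so the inverse exists.
Bézout: 1 = −1·149 + 5·30.
So 30⁻¹ ≡ 5 (mod 149).

5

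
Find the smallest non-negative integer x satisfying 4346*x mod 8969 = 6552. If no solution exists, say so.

406

gcd(4346, 8969) = 1, so a unique solution mod 8969 exists.
4346⁻¹ ≡ 8030 (mod 8969).
x ≡ 8030*6552 ≡ 406 (mod 8969).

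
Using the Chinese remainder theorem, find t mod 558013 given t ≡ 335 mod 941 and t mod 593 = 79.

532000

941⁻¹ mod 593: 941×380 ≡ 1 (mod 593), so 941⁻¹ ≡ 380.
t = 335 + 941×((79 − 335)×380 mod 593) = 335 + 941×565 = 532000.
Check: 532000 mod 941 = 335, 532000 mod 593 = 79. ✓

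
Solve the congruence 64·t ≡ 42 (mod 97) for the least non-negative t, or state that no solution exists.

gcd(64, 97) = 1, so a unique solution mod 97 exists.
64⁻¹ ≡ 47 (mod 97).
t ≡ 47·42 ≡ 34 (mod 97).

34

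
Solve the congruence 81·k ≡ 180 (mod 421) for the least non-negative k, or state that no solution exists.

gcd(81, 421) = 1, so a unique solution mod 421 exists.
81⁻¹ ≡ 26 (mod 421).
k ≡ 26·180 ≡ 49 (mod 421).

49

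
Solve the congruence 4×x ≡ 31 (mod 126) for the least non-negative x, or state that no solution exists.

gcd(4, 126) = 2, and 2 does not divide 31.
So the congruence has no solution.

no solution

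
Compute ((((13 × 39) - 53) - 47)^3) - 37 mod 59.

13 × 39 = 507 ≡ 35 (mod 59)
35 - 53 = -18 ≡ 41 (mod 59)
41 - 47 = -6 ≡ 53 (mod 59)
(53)^3 ≡ 20 (mod 59)
20 - 37 = -17 ≡ 42 (mod 59)

42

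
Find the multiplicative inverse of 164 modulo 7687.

7687 = 46*164 + 143
164 = 1*143 + 21
143 = 6*21 + 17
21 = 1*17 + 4
17 = 4*4 + 1
4 = 4*1 + 0
gcd(164, 7687) = 1, so the inverse exists.
Bézout: 1 = 39*7687 − 1828*164.
So 164⁻¹ ≡ −1828 ≡ 5859 (mod 7687).

5859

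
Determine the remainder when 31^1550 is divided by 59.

29

Compute successive squares:
1550 in binary is 11000001110, i.e. 1550 = 1024 + 512 + 8 + 4 + 2.
31^1 ≡ 31 (mod 59)
31^2 ≡ 31^2 = 961 ≡ 17 (mod 59)
31^4 ≡ 17^2 = 289 ≡ 53 (mod 59)
31^8 ≡ 53^2 = 2809 ≡ 36 (mod 59)
31^16 ≡ 36^2 = 1296 ≡ 57 (mod 59)
31^32 ≡ 57^2 = 3249 ≡ 4 (mod 59)
31^64 ≡ 4^2 = 16 (mod 59)
31^128 ≡ 16^2 = 256 ≡ 20 (mod 59)
31^256 ≡ 20^2 = 400 ≡ 46 (mod 59)
31^512 ≡ 46^2 = 2116 ≡ 51 (mod 59)
31^1024 ≡ 51^2 = 2601 ≡ 5 (mod 59)
31^1550 = 31^1024 × 31^512 × 31^8 × 31^4 × 31^2 ≡ 5 × 51 × 36 × 53 × 17 (mod 59).
Accumulate the product:
5 × 51 = 255 ≡ 19
19 × 36 = 684 ≡ 35
35 × 53 = 1855 ≡ 26
26 × 17 = 442 ≡ 29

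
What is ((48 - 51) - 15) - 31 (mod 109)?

60

48 - 51 = -3 ≡ 106 (mod 109)
106 - 15 = 91
91 - 31 = 60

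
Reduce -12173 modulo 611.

-12173 = -20*611 + 47, so -12173 ≡ 47 (mod 611).

47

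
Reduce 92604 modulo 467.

138

92604 = 198×467 + 138, so 92604 ≡ 138 (mod 467).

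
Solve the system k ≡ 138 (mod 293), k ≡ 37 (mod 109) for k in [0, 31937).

5705

293⁻¹ mod 109: 293·16 ≡ 1 (mod 109), so 293⁻¹ ≡ 16.
k = 138 + 293·((37 − 138)·16 mod 109) = 138 + 293·19 = 5705.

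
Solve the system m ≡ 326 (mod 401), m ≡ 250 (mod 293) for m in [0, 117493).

8747

401⁻¹ mod 293: 401·19 ≡ 1 (mod 293), so 401⁻¹ ≡ 19.
m = 326 + 401·((250 − 326)·19 mod 293) = 326 + 401·21 = 8747.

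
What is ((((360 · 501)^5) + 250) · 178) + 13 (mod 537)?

360 · 501 = 180360 ≡ 465 (mod 537)
(465)^5 ≡ 231 (mod 537)
231 + 250 = 481
481 · 178 = 85618 ≡ 235 (mod 537)
235 + 13 = 248

248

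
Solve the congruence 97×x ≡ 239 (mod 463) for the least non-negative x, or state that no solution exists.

370

gcd(97, 463) = 1, so a unique solution mod 463 exists.
97⁻¹ ≡ 358 (mod 463).
x ≡ 358×239 ≡ 370 (mod 463).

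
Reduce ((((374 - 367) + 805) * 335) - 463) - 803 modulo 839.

596

374 - 367 = 7
7 + 805 = 812
812 * 335 = 272020 ≡ 184 (mod 839)
184 - 463 = -279 ≡ 560 (mod 839)
560 - 803 = -243 ≡ 596 (mod 839)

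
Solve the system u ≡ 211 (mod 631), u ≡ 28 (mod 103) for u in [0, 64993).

51322

631⁻¹ mod 103: 631·8 ≡ 1 (mod 103), so 631⁻¹ ≡ 8.
u = 211 + 631·((28 − 211)·8 mod 103) = 211 + 631·81 = 51322.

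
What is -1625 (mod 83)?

35

-1625 = -20·83 + 35, so -1625 ≡ 35 (mod 83).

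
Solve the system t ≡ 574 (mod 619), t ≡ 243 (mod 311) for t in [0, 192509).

619⁻¹ mod 311: 619×207 ≡ 1 (mod 311), so 619⁻¹ ≡ 207.
t = 574 + 619×((243 − 574)×207 mod 311) = 574 + 619×214 = 133040.
Check: 133040 mod 619 = 574, 133040 mod 311 = 243. ✓

133040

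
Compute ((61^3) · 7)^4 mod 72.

(61)^3 ≡ 37 (mod 72)
37 · 7 = 259 ≡ 43 (mod 72)
(43)^4 ≡ 25 (mod 72)

25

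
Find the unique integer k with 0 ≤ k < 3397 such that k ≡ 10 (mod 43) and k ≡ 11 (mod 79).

2934

43⁻¹ mod 79: 43·68 ≡ 1 (mod 79), so 43⁻¹ ≡ 68.
k = 10 + 43·((11 − 10)·68 mod 79) = 10 + 43·68 = 2934.
Check: 2934 mod 43 = 10, 2934 mod 79 = 11. ✓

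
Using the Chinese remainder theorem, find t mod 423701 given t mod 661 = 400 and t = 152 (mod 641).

661⁻¹ mod 641: 661×609 ≡ 1 (mod 641), so 661⁻¹ ≡ 609.
t = 400 + 661×((152 − 400)×609 mod 641) = 400 + 661×244 = 161684.

161684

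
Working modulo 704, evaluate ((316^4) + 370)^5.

352

(316)^4 ≡ 576 (mod 704)
576 + 370 = 946 ≡ 242 (mod 704)
(242)^5 ≡ 352 (mod 704)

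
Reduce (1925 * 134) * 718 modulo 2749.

2472

1925 * 134 = 257950 ≡ 2293 (mod 2749)
2293 * 718 = 1646374 ≡ 2472 (mod 2749)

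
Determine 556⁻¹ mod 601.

601 = 1*556 + 45
556 = 12*45 + 16
45 = 2*16 + 13
16 = 1*13 + 3
13 = 4*3 + 1
3 = 3*1 + 0
gcd(556, 601) = 1, so the inverse exists.
Back-substitute for 1:
1 = 1*13 − 4*3
  = −4*16 + 5*13
  = 5*45 − 14*16
  = −14*556 + 173*45
  = 173*601 − 187*556
So 556⁻¹ ≡ −187 ≡ 414 (mod 601).

414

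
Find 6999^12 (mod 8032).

4065

12 in binary is 1100, i.e. 12 = 8 + 4.
6999^1 ≡ 6999 (mod 8032)
6999^2 ≡ 6999^2 = 48986001 ≡ 6865 (mod 8032)
6999^4 ≡ 6865^2 = 47128225 ≡ 4481 (mod 8032)
6999^8 ≡ 4481^2 = 20079361 ≡ 7393 (mod 8032)
6999^12 = 6999^8 × 6999^4 ≡ 7393 × 4481 (mod 8032).
7393 × 4481 = 33128033 ≡ 4065 (mod 8032).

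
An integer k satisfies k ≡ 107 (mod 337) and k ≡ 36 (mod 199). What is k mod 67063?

8195

337⁻¹ mod 199: 337·137 ≡ 1 (mod 199), so 337⁻¹ ≡ 137.
k = 107 + 337·((36 − 107)·137 mod 199) = 107 + 337·24 = 8195.
Check: 8195 mod 337 = 107, 8195 mod 199 = 36. ✓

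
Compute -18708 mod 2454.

-18708 = -8×2454 + 924, so -18708 ≡ 924 (mod 2454).

924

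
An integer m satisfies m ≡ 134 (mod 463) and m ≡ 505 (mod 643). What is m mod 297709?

463⁻¹ mod 643: 463*25 ≡ 1 (mod 643), so 463⁻¹ ≡ 25.
m = 134 + 463*((505 − 134)*25 mod 643) = 134 + 463*273 = 126533.
Check: 126533 mod 463 = 134, 126533 mod 643 = 505. ✓

126533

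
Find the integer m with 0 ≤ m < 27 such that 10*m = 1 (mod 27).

19

Apply the Euclidean algorithm and back-substitute:
27 = 2·10 + 7
10 = 1·7 + 3
7 = 2·3 + 1
3 = 3·1 + 0
gcd(10, 27) = 1, so the inverse exists.
Back-substitute for 1:
1 = 1·7 − 2·3
  = −2·10 + 3·7
  = 3·27 − 8·10
So 10⁻¹ ≡ −8 ≡ 19 (mod 27).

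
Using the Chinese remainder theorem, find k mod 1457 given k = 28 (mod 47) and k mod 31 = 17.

451

47⁻¹ mod 31: 47*2 ≡ 1 (mod 31), so 47⁻¹ ≡ 2.
k = 28 + 47*((17 − 28)*2 mod 31) = 28 + 47*9 = 451.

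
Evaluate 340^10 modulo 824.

64

By square-and-multiply:
10 in binary is 1010, i.e. 10 = 8 + 2.
340^1 ≡ 340 (mod 824)
340^2 ≡ 340^2 = 115600 ≡ 240 (mod 824)
340^4 ≡ 240^2 = 57600 ≡ 744 (mod 824)
340^8 ≡ 744^2 = 553536 ≡ 632 (mod 824)
340^10 = 340^8 * 340^2 ≡ 632 * 240 (mod 824).
632 * 240 = 151680 ≡ 64 (mod 824).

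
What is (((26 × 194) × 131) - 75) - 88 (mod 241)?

26 × 194 = 5044 ≡ 224 (mod 241)
224 × 131 = 29344 ≡ 183 (mod 241)
183 - 75 = 108
108 - 88 = 20

20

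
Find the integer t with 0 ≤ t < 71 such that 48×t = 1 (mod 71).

71 = 1*48 + 23
48 = 2*23 + 2
23 = 11*2 + 1
2 = 2*1 + 0
gcd(48, 71) = 1, so the inverse exists.
Bézout: 1 = 23*71 − 34*48.
So 48⁻¹ ≡ −34 ≡ 37 (mod 71).

37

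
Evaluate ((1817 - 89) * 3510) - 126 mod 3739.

496

1817 - 89 = 1728
1728 * 3510 = 6065280 ≡ 622 (mod 3739)
622 - 126 = 496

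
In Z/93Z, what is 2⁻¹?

Apply the Euclidean algorithm and back-substitute:
93 = 46×2 + 1
2 = 2×1 + 0
gcd(2, 93) = 1, so the inverse exists.
Back-substitute for 1:
1 = 1×93 − 46×2
So 2⁻¹ ≡ −46 ≡ 47 (mod 93).

47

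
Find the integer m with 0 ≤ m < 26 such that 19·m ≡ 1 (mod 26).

11

26 = 1·19 + 7
19 = 2·7 + 5
7 = 1·5 + 2
5 = 2·2 + 1
2 = 2·1 + 0
gcd(19, 26) = 1, so the inverse exists.
Bézout: 1 = −8·26 + 11·19.
So 19⁻¹ ≡ 11 (mod 26).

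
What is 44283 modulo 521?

44283 = 84×521 + 519, so 44283 ≡ 519 (mod 521).

519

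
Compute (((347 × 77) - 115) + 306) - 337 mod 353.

347 × 77 = 26719 ≡ 244 (mod 353)
244 - 115 = 129
129 + 306 = 435 ≡ 82 (mod 353)
82 - 337 = -255 ≡ 98 (mod 353)

98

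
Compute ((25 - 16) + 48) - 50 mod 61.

25 - 16 = 9
9 + 48 = 57
57 - 50 = 7

7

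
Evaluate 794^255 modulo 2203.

53

By square-and-multiply:
255 in binary is 11111111, i.e. 255 = 128 + 64 + 32 + 16 + 8 + 4 + 2 + 1.
794^1 ≡ 794 (mod 2203)
794^2 ≡ 794^2 = 630436 ≡ 378 (mod 2203)
794^4 ≡ 378^2 = 142884 ≡ 1892 (mod 2203)
794^8 ≡ 1892^2 = 3579664 ≡ 1992 (mod 2203)
794^16 ≡ 1992^2 = 3968064 ≡ 461 (mod 2203)
794^32 ≡ 461^2 = 212521 ≡ 1033 (mod 2203)
794^64 ≡ 1033^2 = 1067089 ≡ 837 (mod 2203)
794^128 ≡ 837^2 = 700569 ≡ 15 (mod 2203)
794^255 = 794^128 * 794^64 * 794^32 * 794^16 * 794^8 * 794^4 * 794^2 * 794^1 ≡ 15 * 837 * 1033 * 461 * 1992 * 1892 * 378 * 794 (mod 2203).
Accumulate the product:
15 * 837 = 12555 ≡ 1540
1540 * 1033 = 1590820 ≡ 254
254 * 461 = 117094 ≡ 335
335 * 1992 = 667320 ≡ 2014
2014 * 1892 = 3810488 ≡ 1501
1501 * 378 = 567378 ≡ 1207
1207 * 794 = 958358 ≡ 53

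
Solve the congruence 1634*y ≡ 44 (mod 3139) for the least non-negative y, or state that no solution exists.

no solution

gcd(1634, 3139) = 43, and 43 does not divide 44.
So the congruence has no solution.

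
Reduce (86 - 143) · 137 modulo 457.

86 - 143 = -57 ≡ 400 (mod 457)
400 · 137 = 54800 ≡ 417 (mod 457)

417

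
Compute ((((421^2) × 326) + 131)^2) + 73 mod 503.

95

(421)^2 ≡ 185 (mod 503)
185 × 326 = 60310 ≡ 453 (mod 503)
453 + 131 = 584 ≡ 81 (mod 503)
(81)^2 ≡ 22 (mod 503)
22 + 73 = 95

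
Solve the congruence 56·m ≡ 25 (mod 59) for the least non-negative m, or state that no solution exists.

gcd(56, 59) = 1, so a unique solution mod 59 exists.
56⁻¹ ≡ 39 (mod 59).
m ≡ 39·25 ≡ 31 (mod 59).

31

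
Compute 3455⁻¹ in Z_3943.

3741

3943 = 1*3455 + 488
3455 = 7*488 + 39
488 = 12*39 + 20
39 = 1*20 + 19
20 = 1*19 + 1
19 = 19*1 + 0
gcd(3455, 3943) = 1, so the inverse exists.
Back-substitute for 1:
1 = 1*20 − 1*19
  = −1*39 + 2*20
  = 2*488 − 25*39
  = −25*3455 + 177*488
  = 177*3943 − 202*3455
So 3455⁻¹ ≡ −202 ≡ 3741 (mod 3943).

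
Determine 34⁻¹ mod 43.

43 = 1*34 + 9
34 = 3*9 + 7
9 = 1*7 + 2
7 = 3*2 + 1
2 = 2*1 + 0
gcd(34, 43) = 1, so the inverse exists.
Back-substitute for 1:
1 = 1*7 − 3*2
  = −3*9 + 4*7
  = 4*34 − 15*9
  = −15*43 + 19*34
So 34⁻¹ ≡ 19 (mod 43).

19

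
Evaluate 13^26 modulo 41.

13^1 ≡ 13 (mod 41)
13^2 ≡ 13^2 = 169 ≡ 5 (mod 41)
13^4 ≡ 5^2 = 25 (mod 41)
13^8 ≡ 25^2 = 625 ≡ 10 (mod 41)
13^16 ≡ 10^2 = 100 ≡ 18 (mod 41)
13^26 = 13^16 · 13^8 · 13^2 ≡ 18 · 10 · 5 (mod 41).
Accumulate the product:
18 · 10 = 180 ≡ 16
16 · 5 = 80 ≡ 39

39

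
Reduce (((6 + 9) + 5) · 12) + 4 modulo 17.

6

6 + 9 = 15
15 + 5 = 20 ≡ 3 (mod 17)
3 · 12 = 36 ≡ 2 (mod 17)
2 + 4 = 6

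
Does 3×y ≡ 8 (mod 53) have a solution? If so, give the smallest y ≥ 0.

gcd(3, 53) = 1, so a unique solution mod 53 exists.
3⁻¹ ≡ 18 (mod 53).
y ≡ 18×8 ≡ 38 (mod 53).

38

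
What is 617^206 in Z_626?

121

206 in binary is 11001110, i.e. 206 = 128 + 64 + 8 + 4 + 2.
617^1 ≡ 617 (mod 626)
617^2 ≡ 617^2 = 380689 ≡ 81 (mod 626)
617^4 ≡ 81^2 = 6561 ≡ 301 (mod 626)
617^8 ≡ 301^2 = 90601 ≡ 457 (mod 626)
617^16 ≡ 457^2 = 208849 ≡ 391 (mod 626)
617^32 ≡ 391^2 = 152881 ≡ 137 (mod 626)
617^64 ≡ 137^2 = 18769 ≡ 615 (mod 626)
617^128 ≡ 615^2 = 378225 ≡ 121 (mod 626)
617^206 = 617^128 × 617^64 × 617^8 × 617^4 × 617^2 ≡ 121 × 615 × 457 × 301 × 81 (mod 626).
Accumulate the product:
121 × 615 = 74415 ≡ 547
547 × 457 = 249979 ≡ 205
205 × 301 = 61705 ≡ 357
357 × 81 = 28917 ≡ 121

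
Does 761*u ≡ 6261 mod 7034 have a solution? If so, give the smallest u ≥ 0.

6007

gcd(761, 7034) = 1, so a unique solution mod 7034 exists.
761⁻¹ ≡ 5361 (mod 7034).
u ≡ 5361*6261 ≡ 6007 (mod 7034).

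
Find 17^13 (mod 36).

17

By square-and-multiply:
13 in binary is 1101, i.e. 13 = 8 + 4 + 1.
17^1 ≡ 17 (mod 36)
17^2 ≡ 17^2 = 289 ≡ 1 (mod 36)
17^4 ≡ 1^2 = 1 (mod 36)
17^8 ≡ 1^2 = 1 (mod 36)
17^13 = 17^8 · 17^4 · 17^1 ≡ 1 · 1 · 17 (mod 36).
Accumulate the product:
1 · 1 = 1
1 · 17 = 17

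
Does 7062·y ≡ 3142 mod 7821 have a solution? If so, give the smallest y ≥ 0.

gcd(7062, 7821) = 33, and 33 does not divide 3142.
So the congruence has no solution.

no solution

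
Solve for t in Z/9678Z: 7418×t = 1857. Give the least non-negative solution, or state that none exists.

gcd(7418, 9678) = 2, and 2 does not divide 1857.
So the congruence has no solution.

no solution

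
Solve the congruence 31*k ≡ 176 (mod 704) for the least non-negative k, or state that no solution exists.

528

gcd(31, 704) = 1, so a unique solution mod 704 exists.
31⁻¹ ≡ 159 (mod 704).
k ≡ 159*176 ≡ 528 (mod 704).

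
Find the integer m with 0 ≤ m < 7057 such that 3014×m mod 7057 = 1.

Apply the Euclidean algorithm and back-substitute:
7057 = 2×3014 + 1029
3014 = 2×1029 + 956
1029 = 1×956 + 73
956 = 13×73 + 7
73 = 10×7 + 3
7 = 2×3 + 1
3 = 3×1 + 0
gcd(3014, 7057) = 1, so the inverse exists.
Back-substitute for 1:
1 = 1×7 − 2×3
  = −2×73 + 21×7
  = 21×956 − 275×73
  = −275×1029 + 296×956
  = 296×3014 − 867×1029
  = −867×7057 + 2030×3014
So 3014⁻¹ ≡ 2030 (mod 7057).

2030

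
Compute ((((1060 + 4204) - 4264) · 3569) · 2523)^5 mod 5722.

1060 + 4204 = 5264
5264 - 4264 = 1000
1000 · 3569 = 3569000 ≡ 4194 (mod 5722)
4194 · 2523 = 10581462 ≡ 1484 (mod 5722)
(1484)^5 ≡ 3034 (mod 5722)

3034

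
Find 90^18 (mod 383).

86

18 in binary is 10010, i.e. 18 = 16 + 2.
90^1 ≡ 90 (mod 383)
90^2 ≡ 90^2 = 8100 ≡ 57 (mod 383)
90^4 ≡ 57^2 = 3249 ≡ 185 (mod 383)
90^8 ≡ 185^2 = 34225 ≡ 138 (mod 383)
90^16 ≡ 138^2 = 19044 ≡ 277 (mod 383)
90^18 = 90^16 × 90^2 ≡ 277 × 57 (mod 383).
277 × 57 = 15789 ≡ 86 (mod 383).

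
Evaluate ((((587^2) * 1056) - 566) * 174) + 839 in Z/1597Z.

(587)^2 ≡ 1214 (mod 1597)
1214 * 1056 = 1281984 ≡ 1190 (mod 1597)
1190 - 566 = 624
624 * 174 = 108576 ≡ 1577 (mod 1597)
1577 + 839 = 2416 ≡ 819 (mod 1597)

819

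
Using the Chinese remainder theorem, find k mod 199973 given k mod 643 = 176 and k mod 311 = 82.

643⁻¹ mod 311: 643×237 ≡ 1 (mod 311), so 643⁻¹ ≡ 237.
k = 176 + 643×((82 − 176)×237 mod 311) = 176 + 643×114 = 73478.

73478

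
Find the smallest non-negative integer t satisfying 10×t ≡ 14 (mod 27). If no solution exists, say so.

gcd(10, 27) = 1, so a unique solution mod 27 exists.
10⁻¹ ≡ 19 (mod 27).
t ≡ 19×14 ≡ 23 (mod 27).

23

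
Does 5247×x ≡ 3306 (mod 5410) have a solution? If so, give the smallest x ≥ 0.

378

gcd(5247, 5410) = 1, so a unique solution mod 5410 exists.
5247⁻¹ ≡ 4713 (mod 5410).
x ≡ 4713×3306 ≡ 378 (mod 5410).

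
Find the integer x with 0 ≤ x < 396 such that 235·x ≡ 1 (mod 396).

Run the extended Euclidean algorithm:
396 = 1·235 + 161
235 = 1·161 + 74
161 = 2·74 + 13
74 = 5·13 + 9
13 = 1·9 + 4
9 = 2·4 + 1
4 = 4·1 + 0
gcd(235, 396) = 1, so the inverse exists.
Bézout: 1 = −54·396 + 91·235.
So 235⁻¹ ≡ 91 (mod 396).

91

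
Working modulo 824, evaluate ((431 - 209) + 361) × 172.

431 - 209 = 222
222 + 361 = 583
583 × 172 = 100276 ≡ 572 (mod 824)

572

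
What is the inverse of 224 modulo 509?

By the extended Euclidean algorithm:
509 = 2·224 + 61
224 = 3·61 + 41
61 = 1·41 + 20
41 = 2·20 + 1
20 = 20·1 + 0
gcd(224, 509) = 1, so the inverse exists.
Back-substitute for 1:
1 = 1·41 − 2·20
  = −2·61 + 3·41
  = 3·224 − 11·61
  = −11·509 + 25·224
So 224⁻¹ ≡ 25 (mod 509).

25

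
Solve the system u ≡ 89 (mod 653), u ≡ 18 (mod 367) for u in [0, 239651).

12496

653⁻¹ mod 367: 653·222 ≡ 1 (mod 367), so 653⁻¹ ≡ 222.
u = 89 + 653·((18 − 89)·222 mod 367) = 89 + 653·19 = 12496.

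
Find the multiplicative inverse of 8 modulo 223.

223 = 27×8 + 7
8 = 1×7 + 1
7 = 7×1 + 0
gcd(8, 223) = 1, so the inverse exists.
Back-substitute for 1:
1 = 1×8 − 1×7
  = −1×223 + 28×8
So 8⁻¹ ≡ 28 (mod 223).

28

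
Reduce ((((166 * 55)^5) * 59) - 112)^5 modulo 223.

166 * 55 = 9130 ≡ 210 (mod 223)
(210)^5 ≡ 2 (mod 223)
2 * 59 = 118
118 - 112 = 6
(6)^5 ≡ 194 (mod 223)

194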